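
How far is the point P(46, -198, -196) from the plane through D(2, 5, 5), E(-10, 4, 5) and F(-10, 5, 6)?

DE = (-12, -1, 0) and DF = (-12, 0, 1), so a normal is n = DE × DF = (-1, 12, -12).
Then n·(46, -198, -196) - (-2) = -68.
|n| = √(1 + 144 + 144) = 17, so the distance is |-68|/17 = 4.

4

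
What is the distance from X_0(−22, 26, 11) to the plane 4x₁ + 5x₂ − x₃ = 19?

12/√42

Normal vector n = (4, 5, −1), and n·(−22, 26, 11) − 19 = 12.
|n| = √(16 + 25 + 1) = √42, so the distance is |12|/√42 = 2√42/7.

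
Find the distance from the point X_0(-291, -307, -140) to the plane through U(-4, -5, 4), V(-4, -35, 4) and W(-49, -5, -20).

8

UV = (0, -30, 0) and UW = (-45, 0, -24), so a normal is n = UV × UW = (720, 0, -1350).
Then n·(-291, -307, -140) - (-8280) = -12240.
|n| = √(518400 + 0 + 1822500) = 1530, so the distance is |-12240|/1530 = 8.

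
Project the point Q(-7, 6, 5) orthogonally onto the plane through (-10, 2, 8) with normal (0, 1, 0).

(-7, 2, 5)

The perpendicular from Q has direction n = (0, 1, 0): r = (-7, 6, 5) + t(0, 1, 0).
Substitute into the plane: n·(Q + tn) = 2 gives 6 + 1t = 2, so t = -4.
Foot = (-7, 6, 5) + (-4)·(0, 1, 0) = (-7, 2, 5).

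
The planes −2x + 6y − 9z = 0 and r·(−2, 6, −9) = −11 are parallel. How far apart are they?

1

Both planes have normal n = (−2, 6, −9), |n| = 11. Any point on the first plane is at distance |(-11) − 0|/|n| = 11/11 = 1 from the second.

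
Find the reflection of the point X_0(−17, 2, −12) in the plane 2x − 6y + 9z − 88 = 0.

n = (2, −6, 9), |n|² = 121, n·X_0 − 88 = -242, so t = -242/121 = -2.
Foot F = X_0 − (-2)·n = (−13, −10, 6); the reflection is 2F − X_0 = (−9, −22, 24).

(-9, -22, 24)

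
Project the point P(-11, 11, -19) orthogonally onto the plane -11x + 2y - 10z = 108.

(0, 9, -9)

The perpendicular from P has direction n = (-11, 2, -10): r = (-11, 11, -19) + t(-11, 2, -10).
Substitute into the plane: n·(P + tn) = 108 gives 333 + 225t = 108, so t = -1.
Foot = (-11, 11, -19) + (-1)·(-11, 2, -10) = (0, 9, -9).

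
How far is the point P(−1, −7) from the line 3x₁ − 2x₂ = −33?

44√13/13

The normal to the line is n = (3, −2) with |n| = √13.
|n·P − (-33)| = |11 − (-33)| = 44, so the distance is 44/√13 = 44√13/13.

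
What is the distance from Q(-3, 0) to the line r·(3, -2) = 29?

The normal to the line is n = (3, -2) with |n| = √13.
|n·Q − 29| = |-9 − 29| = 38, so the distance is 38/√13.

38/√13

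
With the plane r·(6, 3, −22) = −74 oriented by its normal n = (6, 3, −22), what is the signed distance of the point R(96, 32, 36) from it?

-2

n·R − (-74) = -46.
|n| = 23, so the signed distance is -46/23 = -2.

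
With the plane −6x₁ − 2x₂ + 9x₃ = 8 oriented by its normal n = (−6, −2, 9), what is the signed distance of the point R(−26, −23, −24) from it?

-2

n·R − 8 = -22.
|n| = 11, so the signed distance is -22/11 = -2.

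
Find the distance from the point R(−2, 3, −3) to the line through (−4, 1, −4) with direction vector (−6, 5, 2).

3

Direction vector d = (−6, 5, 2).
AP = (2, 2, 1); AP·d = 0, |AP|² = 9, |d|² = 65.
distance² = |AP|² − (AP·d)²/|d|² = 9 − 0/65 = 9, so the distance is 3.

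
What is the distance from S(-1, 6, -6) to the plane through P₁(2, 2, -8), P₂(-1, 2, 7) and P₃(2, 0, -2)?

1/√35

P₁P₂ = (-3, 0, 15) and P₁P₃ = (0, -2, 6), so a normal is n = P₁P₂ × P₁P₃ = (30, 18, 6).
Then n·(-1, 6, -6) - 48 = -6.
|n| = √(900 + 324 + 36) = 6√35, so the distance is |-6|/(6√35) = √35/35.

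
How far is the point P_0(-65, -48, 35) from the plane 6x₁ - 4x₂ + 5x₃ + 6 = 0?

d = |6·(-65) + (-4)·(-48) + 5·35 − (-6)| / √(36 + 16 + 25) = |-17| / √77 = 17√77/77.

17/√77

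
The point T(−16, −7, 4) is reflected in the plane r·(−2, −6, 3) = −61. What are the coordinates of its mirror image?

(-4, 29, -14)

With n = (−2, −6, 3), the signed offset is (n·T − (-61))/|n|² = 147/49 = 3.
T' = T − 2t·n = (−16, −7, 4) − 6·(−2, −6, 3) = (−4, 29, −14).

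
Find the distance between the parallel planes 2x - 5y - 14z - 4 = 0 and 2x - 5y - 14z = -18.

Both planes have normal n = (2, -5, -14), |n| = 15. Any point on the first plane is at distance |(-18) − 4|/|n| = 22/15 from the second.

22/15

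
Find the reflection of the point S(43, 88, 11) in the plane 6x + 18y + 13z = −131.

n = (6, 18, 13), |n|² = 529, n·S − (-131) = 2116, so t = 2116/529 = 4.
Foot F = S − 4·n = (19, 16, −41); the reflection is 2F − S = (−5, −56, −93).

(-5, -56, -93)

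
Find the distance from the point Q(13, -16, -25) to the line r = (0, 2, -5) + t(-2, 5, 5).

Direction vector d = (-2, 5, 5).
AP = (13, -18, -20); AP·d = -216, |AP|² = 893, |d|² = 54.
distance² = |AP|² − (AP·d)²/|d|² = 893 − 46656/54 = 29, so the distance is √29.

√29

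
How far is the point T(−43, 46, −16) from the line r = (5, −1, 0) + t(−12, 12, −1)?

√145

Direction vector d = (−12, 12, −1).
AP = (−48, 47, −16), and AP × d = (145, 144, −12).
|AP × d|² = 41905 and |d|² = 289, so the distance is √(41905/289) = √145.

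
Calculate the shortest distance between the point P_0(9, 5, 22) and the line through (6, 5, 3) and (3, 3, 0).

A direction vector is d = (−3, −2, −3).
AP = (3, 0, 19), and AP × d = (38, −48, −6).
|AP × d|² = 3784 and |d|² = 22, so the distance is √(3784/22) = √172 = 2√43.

2√43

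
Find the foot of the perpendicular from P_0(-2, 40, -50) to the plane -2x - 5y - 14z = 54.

n = (-2, -5, -14), |n|² = 225, and n·P_0 − 54 = 450.
t = 450/225 = 2, so the foot is P_0 − t·n = (-2, 40, -50) − 2·(-2, -5, -14) = (2, 50, -22).

(2, 50, -22)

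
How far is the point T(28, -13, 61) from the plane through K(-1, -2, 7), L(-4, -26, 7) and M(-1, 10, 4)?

3

KL = (-3, -24, 0) and KM = (0, 12, -3), so a normal is n = KL × KM = (72, -9, -36).
Then n·(28, -13, 61) - (-306) = 243.
|n| = √(5184 + 81 + 1296) = 81, so the distance is |243|/81 = 3.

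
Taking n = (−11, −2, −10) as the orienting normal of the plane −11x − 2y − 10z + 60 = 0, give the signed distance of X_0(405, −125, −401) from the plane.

n·X_0 − (-60) = -135.
|n| = 15, so the signed distance is -135/15 = -9.

-9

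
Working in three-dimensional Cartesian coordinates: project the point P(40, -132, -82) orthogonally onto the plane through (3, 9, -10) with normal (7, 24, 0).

The perpendicular from P has direction n = (7, 24, 0): r = (40, -132, -82) + t(7, 24, 0).
Substitute into the plane: n·(P + tn) = 237 gives -2888 + 625t = 237, so t = 5.
Foot = (40, -132, -82) + 5·(7, 24, 0) = (75, -12, -82).

(75, -12, -82)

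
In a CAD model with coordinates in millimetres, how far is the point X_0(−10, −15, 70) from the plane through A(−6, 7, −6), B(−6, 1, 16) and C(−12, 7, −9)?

AB = (0, −6, 22) and AC = (−6, 0, −3), so a normal is n = AB × AC = (18, −132, −36).
d = |18·(-10) + (-132)·(-15) + (-36)·70 − (-816)| / √(324 + 17424 + 1296) = |96| / 138 = 16/23.

16/23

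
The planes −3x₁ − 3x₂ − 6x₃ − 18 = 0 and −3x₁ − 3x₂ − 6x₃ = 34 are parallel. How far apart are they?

16/(3√6)

Both planes have normal n = (−3, −3, −6), |n| = 3√6. Any point on the first plane is at distance |34 − 18|/|n| = 16/(3√6) from the second.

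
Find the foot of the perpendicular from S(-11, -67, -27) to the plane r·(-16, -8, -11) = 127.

(21, -51, -5)

The perpendicular from S has direction n = (-16, -8, -11): r = (-11, -67, -27) + μ(-16, -8, -11).
Substitute into the plane: n·(S + μn) = 127 gives 1009 + 441μ = 127, so μ = -2.
Foot = (-11, -67, -27) + (-2)·(-16, -8, -11) = (21, -51, -5).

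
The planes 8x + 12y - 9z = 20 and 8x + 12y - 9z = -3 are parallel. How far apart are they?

23/17

Both planes have normal n = (8, 12, -9), |n| = 17. Any point on the first plane is at distance |(-3) − 20|/|n| = 23/17 from the second.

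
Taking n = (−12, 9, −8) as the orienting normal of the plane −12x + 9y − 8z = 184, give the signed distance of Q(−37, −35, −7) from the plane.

n·Q − 184 = 1.
|n| = 17, so the signed distance is 1/17.

1/17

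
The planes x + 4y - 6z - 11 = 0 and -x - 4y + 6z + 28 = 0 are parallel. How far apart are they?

17/√53

Divide the second equation by -1 to match normals: x + 4y - 6z = 28.
With common normal n = (1, 4, -6) (|n| = √53), the distance is |11 − 28|/|n| = 17/√53.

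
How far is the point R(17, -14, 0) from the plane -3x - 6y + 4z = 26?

7√61/61

Normal vector n = (-3, -6, 4), and n·(17, -14, 0) - 26 = 7.
|n| = √(9 + 36 + 16) = √61, so the distance is |7|/√61 = 7√61/61.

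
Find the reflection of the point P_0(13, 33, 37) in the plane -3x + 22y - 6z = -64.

With n = (-3, 22, -6), the signed offset is (n·P_0 − (-64))/|n|² = 529/529 = 1.
P_0' = P_0 − 2t·n = (13, 33, 37) − 2·(-3, 22, -6) = (19, -11, 49).

(19, -11, 49)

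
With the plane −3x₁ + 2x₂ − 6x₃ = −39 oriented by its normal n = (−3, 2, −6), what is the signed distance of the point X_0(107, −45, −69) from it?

6

n·X_0 − (-39) = 42.
|n| = 7, so the signed distance is 42/7 = 6.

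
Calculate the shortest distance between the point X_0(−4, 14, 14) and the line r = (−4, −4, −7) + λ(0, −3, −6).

3√5

Direction vector d = (0, −3, −6).
AP = (0, 18, 21), and AP × d = (−45, 0, 0).
|AP × d|² = 2025 and |d|² = 45, so the distance is √(2025/45) = √45 = 3√5.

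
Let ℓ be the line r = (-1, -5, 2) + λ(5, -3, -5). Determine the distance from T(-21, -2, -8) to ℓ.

15√2

Direction vector d = (5, -3, -5).
AP = (-20, 3, -10), and AP × d = (-45, -150, 45).
|AP × d|² = 26550 and |d|² = 59, so the distance is √(26550/59) = √450 = 15√2.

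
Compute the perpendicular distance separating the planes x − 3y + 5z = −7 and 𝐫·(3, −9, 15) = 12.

Divide the second equation by 3 to match normals: x − 3y + 5z = 4.
With common normal n = (1, −3, 5) (|n| = √35), the distance is |(-7) − 4|/|n| = 11/√35 = 11√35/35.

11√35/35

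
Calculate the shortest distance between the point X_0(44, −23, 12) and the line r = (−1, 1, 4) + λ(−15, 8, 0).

Direction vector d = (−15, 8, 0).
AP = (45, −24, 8); AP·d = -867, |AP|² = 2665, |d|² = 289.
distance² = |AP|² − (AP·d)²/|d|² = 2665 − 751689/289 = 64, so the distance is 8.

8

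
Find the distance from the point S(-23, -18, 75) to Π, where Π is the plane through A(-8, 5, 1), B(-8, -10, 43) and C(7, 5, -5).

6/5

AB = (0, -15, 42) and AC = (15, 0, -6), so a normal is n = AB × AC = (90, 630, 225).
Then n·(-23, -18, 75) - 2655 = 810.
|n| = √(8100 + 396900 + 50625) = 675, so the distance is |810|/675 = 6/5.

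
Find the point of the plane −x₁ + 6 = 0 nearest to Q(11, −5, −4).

(6, -5, -4)

The perpendicular from Q has direction n = (−1, 0, 0): r = (11, −5, −4) + μ(−1, 0, 0).
Substitute into the plane: n·(Q + μn) = -6 gives -11 + 1μ = -6, so μ = 5.
Foot = (11, −5, −4) + 5·(−1, 0, 0) = (6, −5, −4).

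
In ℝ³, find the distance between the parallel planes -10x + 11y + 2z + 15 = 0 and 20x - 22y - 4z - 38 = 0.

4/15

Divide the second equation by -2 to match normals: -10x + 11y + 2z = -19.
With common normal n = (-10, 11, 2) (|n| = 15), the distance is |(-15) − (-19)|/|n| = 4/15.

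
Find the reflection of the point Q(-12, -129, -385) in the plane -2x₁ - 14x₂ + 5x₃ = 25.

(-212/15, -2159/15, -1139/3)

With n = (-2, -14, 5), the signed offset is (n·Q − 25)/|n|² = -120/225 = -8/15.
Q' = Q − 2t·n = (-12, -129, -385) − (-16/15)·(-2, -14, 5) = (-212/15, -2159/15, -1139/3).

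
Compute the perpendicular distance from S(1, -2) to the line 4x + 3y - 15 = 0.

The normal to the line is n = (4, 3) with |n| = 5.
|n·S − 15| = |-2 − 15| = 17, so the distance is 17/5.

17/5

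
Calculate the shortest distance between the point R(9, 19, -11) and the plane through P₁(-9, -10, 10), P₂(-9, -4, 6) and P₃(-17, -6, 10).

13/√14

P₁P₂ = (0, 6, -4) and P₁P₃ = (-8, 4, 0), so a normal is n = P₁P₂ × P₁P₃ = (16, 32, 48).
Then n·(9, 19, -11) - 16 = 208.
|n| = √(256 + 1024 + 2304) = 16√14, so the distance is |208|/(16√14) = 13/√14.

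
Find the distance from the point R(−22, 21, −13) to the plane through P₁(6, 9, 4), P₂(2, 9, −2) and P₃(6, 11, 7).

P₁P₂ = (−4, 0, −6) and P₁P₃ = (0, 2, 3), so a normal is n = P₁P₂ × P₁P₃ = (12, 12, −8).
d = |12·(-22) + 12·21 + (-8)·(-13) − 148| / √(144 + 144 + 64) = |-56| / (4√22) = 14/√22.

7√22/11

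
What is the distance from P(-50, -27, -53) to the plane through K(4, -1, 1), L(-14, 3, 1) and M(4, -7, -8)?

KL = (-18, 4, 0) and KM = (0, -6, -9), so a normal is n = KL × KM = (-36, -162, 108).
d = |(-36)·(-50) + (-162)·(-27) + 108·(-53) − 126| / √(1296 + 26244 + 11664) = |324| / 198 = 18/11.

18/11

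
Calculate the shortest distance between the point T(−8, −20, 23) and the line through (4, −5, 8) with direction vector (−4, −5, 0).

Direction vector d = (−4, −5, 0).
AP = (−12, −15, 15), and AP × d = (75, −60, 0).
|AP × d|² = 9225 and |d|² = 41, so the distance is √(9225/41) = √225 = 15.

15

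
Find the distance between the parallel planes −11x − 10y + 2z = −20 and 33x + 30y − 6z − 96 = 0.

4/5

Divide the second equation by -3 to match normals: −11x − 10y + 2z = -32.
With common normal n = (−11, −10, 2) (|n| = 15), the distance is |(-20) − (-32)|/|n| = 12/15 = 4/5.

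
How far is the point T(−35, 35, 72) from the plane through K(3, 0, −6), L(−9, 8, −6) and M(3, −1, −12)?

20√53/53

KL = (−12, 8, 0) and KM = (0, −1, −6), so a normal is n = KL × KM = (−48, −72, 12).
d = |(-48)·(-35) + (-72)·35 + 12·72 − (-216)| / √(2304 + 5184 + 144) = |240| / (12√53) = 20√53/53.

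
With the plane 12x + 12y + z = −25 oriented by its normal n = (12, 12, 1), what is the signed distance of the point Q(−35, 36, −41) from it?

n·Q − (-25) = -4.
|n| = 17, so the signed distance is -4/17.

-4/17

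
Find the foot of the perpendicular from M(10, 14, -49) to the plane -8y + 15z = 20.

(10, -10, -4)

The perpendicular from M has direction n = (0, -8, 15): r = (10, 14, -49) + λ(0, -8, 15).
Substitute into the plane: n·(M + λn) = 20 gives -847 + 289λ = 20, so λ = 3.
Foot = (10, 14, -49) + 3·(0, -8, 15) = (10, -10, -4).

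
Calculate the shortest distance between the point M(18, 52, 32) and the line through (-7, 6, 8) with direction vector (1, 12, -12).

2√757

Direction vector d = (1, 12, -12).
AP = (25, 46, 24); AP·d = 289, |AP|² = 3317, |d|² = 289.
distance² = |AP|² − (AP·d)²/|d|² = 3317 − 83521/289 = 3028, so the distance is 2√757.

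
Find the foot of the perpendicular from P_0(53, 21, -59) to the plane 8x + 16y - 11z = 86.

(29, -27, -26)

The perpendicular from P_0 has direction n = (8, 16, -11): r = (53, 21, -59) + μ(8, 16, -11).
Substitute into the plane: n·(P_0 + μn) = 86 gives 1409 + 441μ = 86, so μ = -3.
Foot = (53, 21, -59) + (-3)·(8, 16, -11) = (29, -27, -26).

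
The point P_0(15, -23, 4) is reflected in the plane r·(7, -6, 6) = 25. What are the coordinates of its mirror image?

With n = (7, -6, 6), the signed offset is (n·P_0 − 25)/|n|² = 242/121 = 2.
P_0' = P_0 − 2t·n = (15, -23, 4) − 4·(7, -6, 6) = (-13, 1, -20).

(-13, 1, -20)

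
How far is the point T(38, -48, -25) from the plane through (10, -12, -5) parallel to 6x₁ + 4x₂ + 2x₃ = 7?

4√14/7

Parallel planes share the normal n = (6, 4, 2); since (10, -12, -5) lies on the plane, its equation is 6x₁ + 4x₂ + 2x₃ = 2.
n = (6, 4, 2); n·P − 2 = -16; |n| = 2√14; distance = 16/(2√14) = 8/√14.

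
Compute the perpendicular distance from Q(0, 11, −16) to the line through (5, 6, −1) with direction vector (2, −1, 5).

√5

Direction vector d = (2, −1, 5).
AP = (−5, 5, −15), and AP × d = (10, −5, −5).
|AP × d|² = 150 and |d|² = 30, so the distance is √(150/30) = √5.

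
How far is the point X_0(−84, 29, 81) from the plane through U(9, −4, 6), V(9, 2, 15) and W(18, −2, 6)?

UV = (0, 6, 9) and UW = (9, 2, 0), so a normal is n = UV × UW = (−18, 81, −54).
d = |(-18)·(-84) + 81·29 + (-54)·81 − (-810)| / √(324 + 6561 + 2916) = |297| / 99 = 3.

3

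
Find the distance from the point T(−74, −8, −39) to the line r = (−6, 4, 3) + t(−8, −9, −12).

Direction vector d = (−8, −9, −12).
AP = (−68, −12, −42), and AP × d = (−234, −480, 516).
|AP × d|² = 551412 and |d|² = 289, so the distance is √(551412/289) = √1908 = 6√53.

6√53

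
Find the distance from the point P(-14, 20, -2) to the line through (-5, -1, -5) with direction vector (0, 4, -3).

Direction vector d = (0, 4, -3).
AP = (-9, 21, 3), and AP × d = (-75, -27, -36).
|AP × d|² = 7650 and |d|² = 25, so the distance is √(7650/25) = √306 = 3√34.

3√34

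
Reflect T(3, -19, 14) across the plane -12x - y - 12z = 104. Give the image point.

With n = (-12, -1, -12), the signed offset is (n·T − 104)/|n|² = -289/289 = -1.
T' = T − 2t·n = (3, -19, 14) − (-2)·(-12, -1, -12) = (-21, -21, -10).

(-21, -21, -10)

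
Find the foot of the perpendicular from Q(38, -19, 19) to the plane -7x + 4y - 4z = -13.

n = (-7, 4, -4), |n|² = 81, and n·Q − (-13) = -405.
t = -405/81 = -5, so the foot is Q − t·n = (38, -19, 19) − (-5)·(-7, 4, -4) = (3, 1, -1).

(3, 1, -1)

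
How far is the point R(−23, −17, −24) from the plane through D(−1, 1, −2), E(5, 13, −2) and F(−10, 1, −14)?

DE = (6, 12, 0) and DF = (−9, 0, −12), so a normal is n = DE × DF = (−144, 72, 108).
Then n·(−23, −17, −24) − 0 = −504.
|n| = √(20736 + 5184 + 11664) = 36√29, so the distance is |-504|/(36√29) = 14√29/29.

14√29/29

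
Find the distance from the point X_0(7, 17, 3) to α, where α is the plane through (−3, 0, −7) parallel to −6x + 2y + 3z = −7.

Parallel planes share the normal n = (−6, 2, 3); since (−3, 0, −7) lies on the plane, its equation is −6x + 2y + 3z = -3.
n = (−6, 2, 3); n·P − (-3) = 4; |n| = 7; distance = 4/7.

4/7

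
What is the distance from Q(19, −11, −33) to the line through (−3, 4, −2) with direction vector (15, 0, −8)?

√514

Direction vector d = (15, 0, −8).
AP = (22, −15, −31), and AP × d = (120, −289, 225).
|AP × d|² = 148546 and |d|² = 289, so the distance is √(148546/289) = √514.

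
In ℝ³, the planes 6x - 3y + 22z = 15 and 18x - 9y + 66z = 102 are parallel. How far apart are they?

19/23

Divide the second equation by 3 to match normals: 6x - 3y + 22z = 34.
Both planes have normal n = (6, -3, 22), |n| = 23. Any point on the first plane is at distance |34 − 15|/|n| = 19/23 from the second.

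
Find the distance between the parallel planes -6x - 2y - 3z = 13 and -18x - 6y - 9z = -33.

Divide the second equation by 3 to match normals: -6x - 2y - 3z = -11.
With common normal n = (-6, -2, -3) (|n| = 7), the distance is |13 − (-11)|/|n| = 24/7.

24/7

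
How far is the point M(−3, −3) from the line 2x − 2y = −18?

d = |2·(-3) + (-2)·(-3) − (-18)| / √(4 + 4) = |18|/(2√2) = 9/√2.

9/√2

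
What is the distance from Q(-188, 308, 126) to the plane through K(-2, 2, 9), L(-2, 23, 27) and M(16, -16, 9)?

9

KL = (0, 21, 18) and KM = (18, -18, 0), so a normal is n = KL × KM = (324, 324, -378).
Then n·(-188, 308, 126) - (-3402) = -5346.
|n| = √(104976 + 104976 + 142884) = 594, so the distance is |-5346|/594 = 9.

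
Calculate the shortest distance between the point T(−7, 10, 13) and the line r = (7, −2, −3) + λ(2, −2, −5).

2√17

Direction vector d = (2, −2, −5).
AP = (−14, 12, 16); AP·d = -132, |AP|² = 596, |d|² = 33.
distance² = |AP|² − (AP·d)²/|d|² = 596 − 17424/33 = 68, so the distance is 2√17.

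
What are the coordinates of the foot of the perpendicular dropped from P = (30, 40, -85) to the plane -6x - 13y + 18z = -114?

(6, -12, -13)

n = (-6, -13, 18), |n|² = 529, and n·P − (-114) = -2116.
t = -2116/529 = -4, so the foot is P − t·n = (30, 40, -85) − (-4)·(-6, -13, 18) = (6, -12, -13).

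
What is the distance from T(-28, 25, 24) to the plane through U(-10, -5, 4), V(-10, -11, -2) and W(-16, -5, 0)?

6/√22

UV = (0, -6, -6) and UW = (-6, 0, -4), so a normal is n = UV × UW = (24, 36, -36).
Then n·(-28, 25, 24) - (-564) = -72.
|n| = √(576 + 1296 + 1296) = 12√22, so the distance is |-72|/(12√22) = 3√22/11.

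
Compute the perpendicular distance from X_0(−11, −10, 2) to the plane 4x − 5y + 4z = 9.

5/√57

Normal vector n = (4, −5, 4), and n·(−11, −10, 2) − 9 = 5.
|n| = √(16 + 25 + 16) = √57, so the distance is |5|/√57 = 5/√57.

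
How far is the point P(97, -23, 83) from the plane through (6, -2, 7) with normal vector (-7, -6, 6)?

The plane has equation n·(r − (6, -2, 7)) = 0, i.e. n·r = 12.
Then n·(97, -23, 83) - 12 = -55.
|n| = √(49 + 36 + 36) = 11, so the distance is |-55|/11 = 5.

5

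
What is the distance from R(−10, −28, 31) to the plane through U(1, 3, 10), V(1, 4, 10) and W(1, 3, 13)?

UV = (0, 1, 0) and UW = (0, 0, 3), so a normal is n = UV × UW = (3, 0, 0).
d = |3·(-10) − 3| / √(9 + 0 + 0) = |-33| / 3 = 11.

11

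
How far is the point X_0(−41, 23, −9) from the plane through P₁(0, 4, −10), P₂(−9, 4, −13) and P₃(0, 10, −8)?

P₁P₂ = (−9, 0, −3) and P₁P₃ = (0, 6, 2), so a normal is n = P₁P₂ × P₁P₃ = (18, 18, −54).
n = (18, 18, −54); n·P − 612 = -450; |n| = 18√11; distance = 450/(18√11) = 25/√11.

25/√11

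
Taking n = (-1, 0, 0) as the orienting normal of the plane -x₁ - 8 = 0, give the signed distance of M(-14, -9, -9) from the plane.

6

n·M − 8 = 6.
|n| = 1, so the signed distance is 6/1 = 6.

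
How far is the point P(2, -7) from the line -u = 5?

7

d = |(-1)·2 + 0·(-7) − 5| / √(1 + 0) = |-7|/1 = 7.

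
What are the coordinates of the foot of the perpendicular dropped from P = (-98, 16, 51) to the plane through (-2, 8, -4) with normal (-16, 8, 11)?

The perpendicular from P has direction n = (-16, 8, 11): r = (-98, 16, 51) + λ(-16, 8, 11).
Substitute into the plane: n·(P + λn) = 52 gives 2257 + 441λ = 52, so λ = -5.
Foot = (-98, 16, 51) + (-5)·(-16, 8, 11) = (-18, -24, -4).

(-18, -24, -4)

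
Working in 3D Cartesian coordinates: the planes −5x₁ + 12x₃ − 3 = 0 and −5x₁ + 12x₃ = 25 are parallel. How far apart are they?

22/13

Both planes have normal n = (−5, 0, 12), |n| = 13. Any point on the first plane is at distance |25 − 3|/|n| = 22/13 from the second.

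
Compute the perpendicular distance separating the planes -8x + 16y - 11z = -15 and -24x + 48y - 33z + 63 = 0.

Divide the second equation by 3 to match normals: -8x + 16y - 11z = -21.
Both planes have normal n = (-8, 16, -11), |n| = 21. Any point on the first plane is at distance |(-21) − (-15)|/|n| = 6/21 = 2/7 from the second.

2/7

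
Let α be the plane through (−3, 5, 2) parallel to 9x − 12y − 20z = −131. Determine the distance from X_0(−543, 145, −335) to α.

Parallel planes share the normal n = (9, −12, −20); since (−3, 5, 2) lies on the plane, its equation is 9x − 12y − 20z = -127.
n = (9, −12, −20); n·P − (-127) = 200; |n| = 25; distance = 200/25 = 8.

8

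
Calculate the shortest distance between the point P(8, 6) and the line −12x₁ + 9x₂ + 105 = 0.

d = |(-12)·8 + 9·6 − (-105)| / √(144 + 81) = |63|/15 = 21/5.

21/5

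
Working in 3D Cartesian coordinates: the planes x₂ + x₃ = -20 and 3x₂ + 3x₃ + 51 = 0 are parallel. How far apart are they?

Divide the second equation by 3 to match normals: x₂ + x₃ = -17.
Both planes have normal n = (0, 1, 1), |n| = √2. Any point on the first plane is at distance |(-17) − (-20)|/|n| = 3/√2 from the second.

3√2/2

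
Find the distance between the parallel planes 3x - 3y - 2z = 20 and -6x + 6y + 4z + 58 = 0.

9/√22

Divide the second equation by -2 to match normals: 3x - 3y - 2z = 29.
Both planes have normal n = (3, -3, -2), |n| = √22. Any point on the first plane is at distance |29 − 20|/|n| = 9/√22 from the second.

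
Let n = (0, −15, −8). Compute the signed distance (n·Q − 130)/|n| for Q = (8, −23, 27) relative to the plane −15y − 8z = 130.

n·Q − 130 = -1.
|n| = 17, so the signed distance is -1/17.

-1/17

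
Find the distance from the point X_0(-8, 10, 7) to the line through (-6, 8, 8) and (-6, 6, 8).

√5

A direction vector is d = (0, -2, 0).
AP = (-2, 2, -1); AP·d = -4, |AP|² = 9, |d|² = 4.
distance² = |AP|² − (AP·d)²/|d|² = 9 − 16/4 = 5, so the distance is √5.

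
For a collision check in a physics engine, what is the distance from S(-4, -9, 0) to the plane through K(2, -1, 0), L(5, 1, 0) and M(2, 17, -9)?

KL = (3, 2, 0) and KM = (0, 18, -9), so a normal is n = KL × KM = (-18, 27, 54).
n = (-18, 27, 54); n·P − (-63) = -108; |n| = 63; distance = 108/63 = 12/7.

12/7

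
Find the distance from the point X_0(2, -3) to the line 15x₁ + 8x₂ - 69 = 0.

d = |15·2 + 8·(-3) − 69| / √(225 + 64) = |-63|/17 = 63/17.

63/17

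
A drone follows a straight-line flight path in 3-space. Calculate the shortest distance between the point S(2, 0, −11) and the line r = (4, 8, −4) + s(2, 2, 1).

Direction vector d = (2, 2, 1).
AP = (−2, −8, −7), and AP × d = (6, −12, 12).
|AP × d|² = 324 and |d|² = 9, so the distance is √(324/9) = √36 = 6.

6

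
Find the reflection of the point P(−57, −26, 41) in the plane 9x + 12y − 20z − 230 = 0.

(-3, 46, -79)

n = (9, 12, −20), |n|² = 625, n·P − 230 = -1875, so t = -1875/625 = -3.
Foot F = P − (-3)·n = (−30, 10, −19); the reflection is 2F − P = (−3, 46, −79).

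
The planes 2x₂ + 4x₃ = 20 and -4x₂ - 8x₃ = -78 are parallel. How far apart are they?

Divide the second equation by -2 to match normals: 2x₂ + 4x₃ = 39.
Both planes have normal n = (0, 2, 4), |n| = 2√5. Any point on the first plane is at distance |39 − 20|/|n| = 19/(2√5) from the second.

19/(2√5)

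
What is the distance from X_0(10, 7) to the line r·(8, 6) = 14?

54/5

The normal to the line is n = (8, 6) with |n| = 10.
|n·X_0 − 14| = |122 − 14| = 108, so the distance is 108/10 = 54/5.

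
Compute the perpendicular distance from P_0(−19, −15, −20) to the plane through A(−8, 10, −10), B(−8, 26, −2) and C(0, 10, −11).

AB = (0, 16, 8) and AC = (8, 0, −1), so a normal is n = AB × AC = (−16, 64, −128).
n = (−16, 64, −128); n·P − 2048 = -144; |n| = 144; distance = 144/144 = 1.

1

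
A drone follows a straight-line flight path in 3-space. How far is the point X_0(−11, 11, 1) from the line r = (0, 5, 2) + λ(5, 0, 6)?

√97

Direction vector d = (5, 0, 6).
AP = (−11, 6, −1), and AP × d = (36, 61, −30).
|AP × d|² = 5917 and |d|² = 61, so the distance is √(5917/61) = √97.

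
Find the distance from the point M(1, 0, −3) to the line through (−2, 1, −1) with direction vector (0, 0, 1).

Direction vector d = (0, 0, 1).
AP = (3, −1, −2), and AP × d = (−1, −3, 0).
|AP × d|² = 10 and |d|² = 1, so the distance is √10.

√10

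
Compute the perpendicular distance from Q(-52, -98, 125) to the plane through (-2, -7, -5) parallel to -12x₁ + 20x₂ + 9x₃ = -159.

Parallel planes share the normal n = (-12, 20, 9); since (-2, -7, -5) lies on the plane, its equation is -12x₁ + 20x₂ + 9x₃ = -161.
d = |(-12)·(-52) + 20·(-98) + 9·125 − (-161)| / √(144 + 400 + 81) = |-50| / 25 = 2.

2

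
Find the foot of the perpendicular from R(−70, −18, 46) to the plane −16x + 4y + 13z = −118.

(-6, -34, -6)

The perpendicular from R has direction n = (−16, 4, 13): r = (−70, −18, 46) + μ(−16, 4, 13).
Substitute into the plane: n·(R + μn) = -118 gives 1646 + 441μ = -118, so μ = -4.
Foot = (−70, −18, 46) + (-4)·(−16, 4, 13) = (−6, −34, −6).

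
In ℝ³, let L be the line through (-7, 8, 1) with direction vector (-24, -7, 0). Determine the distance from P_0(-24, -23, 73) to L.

√5809

Direction vector d = (-24, -7, 0).
AP = (-17, -31, 72), and AP × d = (504, -1728, -625).
|AP × d|² = 3630625 and |d|² = 625, so the distance is √(3630625/625) = √5809.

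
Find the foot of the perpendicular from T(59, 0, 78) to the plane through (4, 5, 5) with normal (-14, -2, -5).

n = (-14, -2, -5), |n|² = 225, and n·T − (-91) = -1125.
t = -1125/225 = -5, so the foot is T − t·n = (59, 0, 78) − (-5)·(-14, -2, -5) = (-11, -10, 53).

(-11, -10, 53)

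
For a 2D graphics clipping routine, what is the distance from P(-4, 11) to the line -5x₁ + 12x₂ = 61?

The normal to the line is n = (-5, 12) with |n| = 13.
|n·P − 61| = |152 − 61| = 91, so the distance is 91/13 = 7.

7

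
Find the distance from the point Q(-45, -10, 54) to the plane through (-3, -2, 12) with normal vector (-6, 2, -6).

8/√19

The plane has equation n·(r − (-3, -2, 12)) = 0, i.e. n·r = -58.
n = (-6, 2, -6); n·P − (-58) = -16; |n| = 2√19; distance = 16/(2√19) = 8/√19.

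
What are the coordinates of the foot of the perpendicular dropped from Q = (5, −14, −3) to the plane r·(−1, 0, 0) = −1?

The perpendicular from Q has direction n = (−1, 0, 0): r = (5, −14, −3) + t(−1, 0, 0).
Substitute into the plane: n·(Q + tn) = -1 gives -5 + 1t = -1, so t = 4.
Foot = (5, −14, −3) + 4·(−1, 0, 0) = (1, −14, −3).

(1, -14, -3)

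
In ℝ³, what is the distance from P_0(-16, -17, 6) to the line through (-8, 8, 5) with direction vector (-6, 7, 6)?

√569

Direction vector d = (-6, 7, 6).
AP = (-8, -25, 1); AP·d = -121, |AP|² = 690, |d|² = 121.
distance² = |AP|² − (AP·d)²/|d|² = 690 − 14641/121 = 569, so the distance is √569.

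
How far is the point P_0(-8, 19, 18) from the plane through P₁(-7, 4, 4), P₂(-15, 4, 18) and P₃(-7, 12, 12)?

11/9

P₁P₂ = (-8, 0, 14) and P₁P₃ = (0, 8, 8), so a normal is n = P₁P₂ × P₁P₃ = (-112, 64, -64).
n = (-112, 64, -64); n·P − 784 = 176; |n| = 144; distance = 176/144 = 11/9.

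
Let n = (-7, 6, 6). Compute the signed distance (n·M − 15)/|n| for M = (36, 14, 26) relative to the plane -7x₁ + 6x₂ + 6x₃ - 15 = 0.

-27/11

n·M − 15 = -27.
|n| = 11, so the signed distance is -27/11.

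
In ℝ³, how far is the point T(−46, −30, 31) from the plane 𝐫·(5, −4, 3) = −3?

7√2/5

Normal vector n = (5, −4, 3), and n·(−46, −30, 31) − (−3) = −14.
|n| = √(25 + 16 + 9) = 5√2, so the distance is |-14|/(5√2) = 7√2/5.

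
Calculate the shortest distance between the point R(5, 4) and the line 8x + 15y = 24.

d = |8·5 + 15·4 − 24| / √(64 + 225) = |76|/17 = 76/17.

76/17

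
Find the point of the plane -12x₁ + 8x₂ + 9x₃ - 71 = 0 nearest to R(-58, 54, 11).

The perpendicular from R has direction n = (-12, 8, 9): r = (-58, 54, 11) + μ(-12, 8, 9).
Substitute into the plane: n·(R + μn) = 71 gives 1227 + 289μ = 71, so μ = -4.
Foot = (-58, 54, 11) + (-4)·(-12, 8, 9) = (-10, 22, -25).

(-10, 22, -25)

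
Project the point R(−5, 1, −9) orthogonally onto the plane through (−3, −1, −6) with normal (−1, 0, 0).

(-3, 1, -9)

The perpendicular from R has direction n = (−1, 0, 0): r = (−5, 1, −9) + t(−1, 0, 0).
Substitute into the plane: n·(R + tn) = 3 gives 5 + 1t = 3, so t = -2.
Foot = (−5, 1, −9) + (-2)·(−1, 0, 0) = (−3, 1, −9).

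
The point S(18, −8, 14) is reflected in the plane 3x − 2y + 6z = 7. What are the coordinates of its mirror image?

With n = (3, −2, 6), the signed offset is (n·S − 7)/|n|² = 147/49 = 3.
S' = S − 2t·n = (18, −8, 14) − 6·(3, −2, 6) = (0, 4, −22).

(0, 4, -22)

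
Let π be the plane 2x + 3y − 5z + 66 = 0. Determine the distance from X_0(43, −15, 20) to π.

Normal vector n = (2, 3, −5), and n·(43, −15, 20) − (−66) = 7.
|n| = √(4 + 9 + 25) = √38, so the distance is |7|/√38 = 7√38/38.

7√38/38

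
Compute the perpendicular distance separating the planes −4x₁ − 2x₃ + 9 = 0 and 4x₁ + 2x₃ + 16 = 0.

5√5/2

Divide the second equation by -1 to match normals: −4x₁ − 2x₃ = 16.
With common normal n = (−4, 0, −2) (|n| = 2√5), the distance is |(-9) − 16|/|n| = 25/(2√5) = 5√5/2.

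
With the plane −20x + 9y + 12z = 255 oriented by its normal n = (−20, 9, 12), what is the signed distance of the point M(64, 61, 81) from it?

n·M − 255 = -14.
|n| = 25, so the signed distance is -14/25.

-14/25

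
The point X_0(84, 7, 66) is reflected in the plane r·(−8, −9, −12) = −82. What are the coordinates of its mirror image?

(4, -83, -54)

With n = (−8, −9, −12), the signed offset is (n·X_0 − (-82))/|n|² = -1445/289 = -5.
X_0' = X_0 − 2t·n = (84, 7, 66) − (-10)·(−8, −9, −12) = (4, −83, −54).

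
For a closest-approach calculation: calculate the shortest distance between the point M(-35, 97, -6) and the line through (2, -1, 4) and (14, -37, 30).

A direction vector is d = (12, -36, 26).
AP = (-37, 98, -10), and AP × d = (2188, 842, 156).
|AP × d|² = 5520644 and |d|² = 2116, so the distance is √(5520644/2116) = √2609.

√2609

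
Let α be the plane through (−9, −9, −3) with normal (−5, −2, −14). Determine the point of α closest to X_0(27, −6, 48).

(7, -14, -8)

The perpendicular from X_0 has direction n = (−5, −2, −14): r = (27, −6, 48) + μ(−5, −2, −14).
Substitute into the plane: n·(X_0 + μn) = 105 gives -795 + 225μ = 105, so μ = 4.
Foot = (27, −6, 48) + 4·(−5, −2, −14) = (7, −14, −8).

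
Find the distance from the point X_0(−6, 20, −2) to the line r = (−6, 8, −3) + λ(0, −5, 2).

Direction vector d = (0, −5, 2).
AP = (0, 12, 1), and AP × d = (29, 0, 0).
|AP × d|² = 841 and |d|² = 29, so the distance is √(841/29) = √29.

√29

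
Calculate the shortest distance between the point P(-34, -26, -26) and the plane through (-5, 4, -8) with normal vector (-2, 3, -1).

The plane has equation n·(r − (-5, 4, -8)) = 0, i.e. n·r = 30.
n = (-2, 3, -1); n·P − 30 = -14; |n| = √14; distance = 14/√14 = √14.

√14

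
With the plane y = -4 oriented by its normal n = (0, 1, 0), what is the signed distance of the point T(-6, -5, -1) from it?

-1

n·T − (-4) = -1.
|n| = 1, so the signed distance is -1/1 = -1.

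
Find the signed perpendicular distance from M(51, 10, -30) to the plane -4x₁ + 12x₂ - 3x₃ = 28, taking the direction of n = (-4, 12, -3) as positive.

-22/13

n·M − 28 = -22.
|n| = 13, so the signed distance is -22/13.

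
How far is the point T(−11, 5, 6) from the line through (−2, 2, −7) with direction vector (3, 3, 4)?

15

Direction vector d = (3, 3, 4).
AP = (−9, 3, 13), and AP × d = (−27, 75, −36).
|AP × d|² = 7650 and |d|² = 34, so the distance is √(7650/34) = √225 = 15.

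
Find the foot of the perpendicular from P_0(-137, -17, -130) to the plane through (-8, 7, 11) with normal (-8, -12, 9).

The perpendicular from P_0 has direction n = (-8, -12, 9): r = (-137, -17, -130) + t(-8, -12, 9).
Substitute into the plane: n·(P_0 + tn) = 79 gives 130 + 289t = 79, so t = -3/17.
Foot = (-137, -17, -130) + (-3/17)·(-8, -12, 9) = (-2305/17, -253/17, -2237/17).

(-2305/17, -253/17, -2237/17)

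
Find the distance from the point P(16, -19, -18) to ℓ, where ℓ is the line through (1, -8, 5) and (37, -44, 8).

A direction vector is d = (36, -36, 3).
AP = (15, -11, -23), and AP × d = (-861, -873, -144).
|AP × d|² = 1524186 and |d|² = 2601, so the distance is √(1524186/2601) = √586.

√586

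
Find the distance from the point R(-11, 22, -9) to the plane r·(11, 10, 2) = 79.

2/15

d = |11·(-11) + 10·22 + 2·(-9) − 79| / √(121 + 100 + 4) = |2| / 15 = 2/15.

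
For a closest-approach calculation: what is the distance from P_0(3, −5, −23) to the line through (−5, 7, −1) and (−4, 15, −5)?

A direction vector is d = (1, 8, −4).
AP = (8, −12, −22), and AP × d = (224, 10, 76).
|AP × d|² = 56052 and |d|² = 81, so the distance is √(56052/81) = √692 = 2√173.

2√173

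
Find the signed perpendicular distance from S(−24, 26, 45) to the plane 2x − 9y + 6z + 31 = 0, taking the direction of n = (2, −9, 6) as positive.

n·S − (-31) = 19.
|n| = 11, so the signed distance is 19/11.

19/11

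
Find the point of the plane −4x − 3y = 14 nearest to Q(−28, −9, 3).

The perpendicular from Q has direction n = (−4, −3, 0): r = (−28, −9, 3) + μ(−4, −3, 0).
Substitute into the plane: n·(Q + μn) = 14 gives 139 + 25μ = 14, so μ = -5.
Foot = (−28, −9, 3) + (-5)·(−4, −3, 0) = (−8, 6, 3).

(-8, 6, 3)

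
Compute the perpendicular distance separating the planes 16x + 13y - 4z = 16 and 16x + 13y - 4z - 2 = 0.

2/3

With common normal n = (16, 13, -4) (|n| = 21), the distance is |16 − 2|/|n| = 14/21 = 2/3.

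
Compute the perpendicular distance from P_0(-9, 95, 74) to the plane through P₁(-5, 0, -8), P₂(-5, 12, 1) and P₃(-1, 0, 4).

7

P₁P₂ = (0, 12, 9) and P₁P₃ = (4, 0, 12), so a normal is n = P₁P₂ × P₁P₃ = (144, 36, -48).
n = (144, 36, -48); n·P − (-336) = -1092; |n| = 156; distance = 1092/156 = 7.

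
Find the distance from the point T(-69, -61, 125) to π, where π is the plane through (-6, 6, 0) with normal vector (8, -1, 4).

The plane has equation n·(r − (-6, 6, 0)) = 0, i.e. n·r = -54.
Then n·(-69, -61, 125) - (-54) = 63.
|n| = √(64 + 1 + 16) = 9, so the distance is |63|/9 = 7.

7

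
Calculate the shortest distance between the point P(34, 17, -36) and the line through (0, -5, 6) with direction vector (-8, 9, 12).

2√562

Direction vector d = (-8, 9, 12).
AP = (34, 22, -42); AP·d = -578, |AP|² = 3404, |d|² = 289.
distance² = |AP|² − (AP·d)²/|d|² = 3404 − 334084/289 = 2248, so the distance is 2√562.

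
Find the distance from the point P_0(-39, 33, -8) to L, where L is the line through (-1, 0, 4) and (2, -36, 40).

39

A direction vector is d = (3, -36, 36).
AP = (-38, 33, -12), and AP × d = (756, 1332, 1269).
|AP × d|² = 3956121 and |d|² = 2601, so the distance is √(3956121/2601) = √1521 = 39.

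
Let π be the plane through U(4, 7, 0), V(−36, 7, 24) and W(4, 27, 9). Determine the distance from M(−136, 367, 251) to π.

UV = (−40, 0, 24) and UW = (0, 20, 9), so a normal is n = UV × UW = (−480, 360, −800).
Then n·(−136, 367, 251) − 600 = −4000.
|n| = √(230400 + 129600 + 640000) = 1000, so the distance is |-4000|/1000 = 4.

4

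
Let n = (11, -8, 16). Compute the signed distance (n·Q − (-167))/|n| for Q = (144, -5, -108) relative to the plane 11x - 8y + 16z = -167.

3

n·Q − (-167) = 63.
|n| = 21, so the signed distance is 63/21 = 3.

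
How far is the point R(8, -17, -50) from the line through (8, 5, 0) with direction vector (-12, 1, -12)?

2√457

Direction vector d = (-12, 1, -12).
AP = (0, -22, -50); AP·d = 578, |AP|² = 2984, |d|² = 289.
distance² = |AP|² − (AP·d)²/|d|² = 2984 − 334084/289 = 1828, so the distance is 2√457.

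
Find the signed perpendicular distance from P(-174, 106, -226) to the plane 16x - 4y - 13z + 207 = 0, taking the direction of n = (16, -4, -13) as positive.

n·P − (-207) = -63.
|n| = 21, so the signed distance is -63/21 = -3.

-3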